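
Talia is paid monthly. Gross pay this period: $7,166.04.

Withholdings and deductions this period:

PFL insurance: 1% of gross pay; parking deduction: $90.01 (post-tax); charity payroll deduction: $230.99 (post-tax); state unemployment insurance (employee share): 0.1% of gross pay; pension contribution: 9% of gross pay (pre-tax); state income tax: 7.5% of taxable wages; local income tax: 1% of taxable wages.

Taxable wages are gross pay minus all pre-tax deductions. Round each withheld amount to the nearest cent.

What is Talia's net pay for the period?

$5,566.98

Pension contribution: $7,166.04 × 0.09 = $644.94
Taxable wages = $7,166.04 − $644.94 = $6,521.10
Local income tax: $6,521.10 × 0.01 = $65.21
State income tax: $6,521.10 × 0.075 = $489.08
State unemployment insurance (employee share): $7,166.04 × 0.001 = $7.17
PFL insurance: $7,166.04 × 0.01 = $71.66
Parking deduction: $90.01
Charity payroll deduction: $230.99
Total deductions = $644.94 + $65.21 + $489.08 + $7.17 + $71.66 + $90.01 + $230.99 = $1,599.06
Net pay = $7,166.04 − $1,599.06 = $5,566.98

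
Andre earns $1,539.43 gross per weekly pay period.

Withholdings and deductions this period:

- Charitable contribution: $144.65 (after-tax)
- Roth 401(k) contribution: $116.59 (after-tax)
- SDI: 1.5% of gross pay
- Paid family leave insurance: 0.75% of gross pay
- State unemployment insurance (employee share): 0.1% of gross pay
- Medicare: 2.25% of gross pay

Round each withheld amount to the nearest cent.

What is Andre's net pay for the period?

Medicare: $1,539.43 × 0.0225 = $34.64
State unemployment insurance (employee share): $1,539.43 × 0.001 = $1.54
Paid family leave insurance: $1,539.43 × 0.0075 = $11.55
SDI: $1,539.43 × 0.015 = $23.09
Charitable contribution: $144.65
Roth 401(k) contribution: $116.59
Total deductions = $34.64 + $1.54 + $11.55 + $23.09 + $144.65 + $116.59 = $332.06
Net pay = $1,539.43 − $332.06 = $1,207.37

$1,207.37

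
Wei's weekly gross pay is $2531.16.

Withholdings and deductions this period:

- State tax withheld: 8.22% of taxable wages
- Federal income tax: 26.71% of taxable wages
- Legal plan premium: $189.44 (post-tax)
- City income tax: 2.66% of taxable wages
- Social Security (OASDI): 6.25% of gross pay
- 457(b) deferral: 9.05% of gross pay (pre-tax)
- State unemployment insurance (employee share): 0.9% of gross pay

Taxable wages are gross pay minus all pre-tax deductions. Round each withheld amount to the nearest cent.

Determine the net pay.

$1066.31

457(b) deferral: $2531.16 × 0.0905 = $229.07
Taxable wages = $2531.16 − $229.07 = $2302.09
Federal income tax: $2302.09 × 0.2671 = $614.89
State tax withheld: $2302.09 × 0.0822 = $189.23
City income tax: $2302.09 × 0.0266 = $61.24
Social Security (OASDI): $2531.16 × 0.0625 = $158.20
State unemployment insurance (employee share): $2531.16 × 0.009 = $22.78
Legal plan premium: $189.44
Total deductions = $229.07 + $614.89 + $189.23 + $61.24 + $158.20 + $22.78 + $189.44 = $1464.85
Net pay = $2531.16 − $1464.85 = $1066.31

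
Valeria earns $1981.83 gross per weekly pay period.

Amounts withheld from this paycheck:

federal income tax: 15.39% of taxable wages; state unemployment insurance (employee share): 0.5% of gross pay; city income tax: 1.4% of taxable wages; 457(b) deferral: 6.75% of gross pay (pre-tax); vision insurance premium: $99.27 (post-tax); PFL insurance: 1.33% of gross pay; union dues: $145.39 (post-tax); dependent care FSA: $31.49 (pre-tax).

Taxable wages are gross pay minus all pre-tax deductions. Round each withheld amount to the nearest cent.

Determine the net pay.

$1230.64

457(b) deferral: $1981.83 × 0.0675 = $133.77
Dependent care FSA: $31.49
Pre-tax total = $133.77 + $31.49 = $165.26
Taxable wages = $1981.83 − $165.26 = $1816.57
City income tax: $1816.57 × 0.014 = $25.43
Federal income tax: $1816.57 × 0.1539 = $279.57
PFL insurance: $1981.83 × 0.0133 = $26.36
State unemployment insurance (employee share): $1981.83 × 0.005 = $9.91
Vision insurance premium: $99.27
Union dues: $145.39
Total deductions = $133.77 + $31.49 + $25.43 + $279.57 + $26.36 + $9.91 + $99.27 + $145.39 = $751.19
Net pay = $1981.83 − $751.19 = $1230.64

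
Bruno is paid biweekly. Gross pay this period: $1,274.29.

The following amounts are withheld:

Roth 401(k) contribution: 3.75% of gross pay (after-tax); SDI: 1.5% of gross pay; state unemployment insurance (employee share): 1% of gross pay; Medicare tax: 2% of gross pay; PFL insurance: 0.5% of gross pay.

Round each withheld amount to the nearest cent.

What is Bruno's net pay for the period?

$1,162.79

SDI: $1,274.29 × 0.015 = $19.11
State unemployment insurance (employee share): $1,274.29 × 0.01 = $12.74
Medicare tax: $1,274.29 × 0.02 = $25.49
PFL insurance: $1,274.29 × 0.005 = $6.37
Roth 401(k) contribution: $1,274.29 × 0.0375 = $47.79
Total deductions = $19.11 + $12.74 + $25.49 + $6.37 + $47.79 = $111.50
Net pay = $1,274.29 − $111.50 = $1,162.79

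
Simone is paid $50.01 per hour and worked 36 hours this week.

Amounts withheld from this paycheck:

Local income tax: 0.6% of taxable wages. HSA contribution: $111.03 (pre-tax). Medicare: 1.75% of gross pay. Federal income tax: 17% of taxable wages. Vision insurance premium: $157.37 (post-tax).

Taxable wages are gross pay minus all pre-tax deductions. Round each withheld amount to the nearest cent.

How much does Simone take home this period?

Gross pay: 36 × $50.01 = $1,800.36
HSA contribution: $111.03
Taxable wages = $1,800.36 − $111.03 = $1,689.33
Local income tax: $1,689.33 × 0.006 = $10.14
Federal income tax: $1,689.33 × 0.17 = $287.19
Medicare: $1,800.36 × 0.0175 = $31.51
Vision insurance premium: $157.37
Total deductions = $111.03 + $10.14 + $287.19 + $31.51 + $157.37 = $597.24
Net pay = $1,800.36 − $597.24 = $1,203.12

$1,203.12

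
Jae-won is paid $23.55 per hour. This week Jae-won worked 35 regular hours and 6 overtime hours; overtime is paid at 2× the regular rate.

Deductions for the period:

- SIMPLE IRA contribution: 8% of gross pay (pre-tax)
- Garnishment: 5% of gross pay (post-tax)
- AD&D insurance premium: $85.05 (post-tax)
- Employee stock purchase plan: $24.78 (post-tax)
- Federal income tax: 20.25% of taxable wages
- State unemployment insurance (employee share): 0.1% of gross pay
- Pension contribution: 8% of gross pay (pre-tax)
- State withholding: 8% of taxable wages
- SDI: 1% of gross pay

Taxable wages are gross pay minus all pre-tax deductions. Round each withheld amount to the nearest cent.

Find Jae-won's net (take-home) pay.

Regular pay: 35 × $23.55 = $824.25
Overtime pay: 6 × $23.55 × 2 = $282.60
Gross pay = $824.25 + $282.60 = $1,106.85
Pension contribution: $1,106.85 × 0.08 = $88.55
SIMPLE IRA contribution: $1,106.85 × 0.08 = $88.55
Pre-tax total = $88.55 + $88.55 = $177.10
Taxable wages = $1,106.85 − $177.10 = $929.75
Federal income tax: $929.75 × 0.2025 = $188.27
State withholding: $929.75 × 0.08 = $74.38
SDI: $1,106.85 × 0.01 = $11.07
State unemployment insurance (employee share): $1,106.85 × 0.001 = $1.11
Employee stock purchase plan: $24.78
Garnishment: $1,106.85 × 0.05 = $55.34
AD&D insurance premium: $85.05
Total deductions = $88.55 + $88.55 + $188.27 + $74.38 + $11.07 + $1.11 + $24.78 + $55.34 + $85.05 = $617.10
Net pay = $1,106.85 − $617.10 = $489.75

$489.75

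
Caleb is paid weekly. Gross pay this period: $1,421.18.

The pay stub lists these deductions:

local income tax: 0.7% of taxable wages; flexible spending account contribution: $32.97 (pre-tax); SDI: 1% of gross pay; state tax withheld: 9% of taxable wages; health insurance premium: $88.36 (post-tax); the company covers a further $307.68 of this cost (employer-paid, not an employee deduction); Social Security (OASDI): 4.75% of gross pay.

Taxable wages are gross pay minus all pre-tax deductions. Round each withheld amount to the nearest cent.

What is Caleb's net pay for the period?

Flexible spending account contribution: $32.97
Taxable wages = $1,421.18 − $32.97 = $1,388.21
Local income tax: $1,388.21 × 0.007 = $9.72
State tax withheld: $1,388.21 × 0.09 = $124.94
SDI: $1,421.18 × 0.01 = $14.21
Social Security (OASDI): $1,421.18 × 0.0475 = $67.51
Health insurance premium: $88.36
(Employer's $307.68 toward health insurance premium is not withheld from the employee.)
Total deductions = $32.97 + $9.72 + $124.94 + $14.21 + $67.51 + $88.36 = $337.71
Net pay = $1,421.18 − $337.71 = $1,083.47

$1,083.47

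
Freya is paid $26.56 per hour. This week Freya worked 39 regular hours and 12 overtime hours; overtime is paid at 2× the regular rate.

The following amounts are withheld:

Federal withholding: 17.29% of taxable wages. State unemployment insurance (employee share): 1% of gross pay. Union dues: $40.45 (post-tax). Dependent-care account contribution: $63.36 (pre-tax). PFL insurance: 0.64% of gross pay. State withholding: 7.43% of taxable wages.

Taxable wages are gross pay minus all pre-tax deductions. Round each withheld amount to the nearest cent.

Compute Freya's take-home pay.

Regular pay: 39 × $26.56 = $1,035.84
Overtime pay: 12 × $26.56 × 2 = $637.44
Gross pay = $1,035.84 + $637.44 = $1,673.28
Dependent-care account contribution: $63.36
Taxable wages = $1,673.28 − $63.36 = $1,609.92
State withholding: $1,609.92 × 0.0743 = $119.62
Federal withholding: $1,609.92 × 0.1729 = $278.36
PFL insurance: $1,673.28 × 0.0064 = $10.71
State unemployment insurance (employee share): $1,673.28 × 0.01 = $16.73
Union dues: $40.45
Total deductions = $63.36 + $119.62 + $278.36 + $10.71 + $16.73 + $40.45 = $529.23
Net pay = $1,673.28 − $529.23 = $1,144.05

$1,144.05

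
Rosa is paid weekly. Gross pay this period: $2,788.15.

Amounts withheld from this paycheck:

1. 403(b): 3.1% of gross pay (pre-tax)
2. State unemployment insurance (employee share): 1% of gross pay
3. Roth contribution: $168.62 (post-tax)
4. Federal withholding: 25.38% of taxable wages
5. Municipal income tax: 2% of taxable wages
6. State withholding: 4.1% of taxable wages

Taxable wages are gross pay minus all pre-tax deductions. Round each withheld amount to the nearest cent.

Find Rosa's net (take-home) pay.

403(b): $2,788.15 × 0.031 = $86.43
Taxable wages = $2,788.15 − $86.43 = $2,701.72
State withholding: $2,701.72 × 0.041 = $110.77
Municipal income tax: $2,701.72 × 0.02 = $54.03
Federal withholding: $2,701.72 × 0.2538 = $685.70
State unemployment insurance (employee share): $2,788.15 × 0.01 = $27.88
Roth contribution: $168.62
Total deductions = $86.43 + $110.77 + $54.03 + $685.70 + $27.88 + $168.62 = $1,133.43
Net pay = $2,788.15 − $1,133.43 = $1,654.72

$1,654.72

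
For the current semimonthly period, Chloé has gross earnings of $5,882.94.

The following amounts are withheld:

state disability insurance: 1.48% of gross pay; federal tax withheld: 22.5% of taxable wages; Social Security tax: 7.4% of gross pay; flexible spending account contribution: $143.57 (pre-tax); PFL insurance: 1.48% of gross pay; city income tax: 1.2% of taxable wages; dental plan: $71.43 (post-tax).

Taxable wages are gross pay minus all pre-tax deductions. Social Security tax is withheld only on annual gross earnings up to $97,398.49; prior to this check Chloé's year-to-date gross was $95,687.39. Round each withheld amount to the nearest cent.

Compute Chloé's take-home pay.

$4,006.95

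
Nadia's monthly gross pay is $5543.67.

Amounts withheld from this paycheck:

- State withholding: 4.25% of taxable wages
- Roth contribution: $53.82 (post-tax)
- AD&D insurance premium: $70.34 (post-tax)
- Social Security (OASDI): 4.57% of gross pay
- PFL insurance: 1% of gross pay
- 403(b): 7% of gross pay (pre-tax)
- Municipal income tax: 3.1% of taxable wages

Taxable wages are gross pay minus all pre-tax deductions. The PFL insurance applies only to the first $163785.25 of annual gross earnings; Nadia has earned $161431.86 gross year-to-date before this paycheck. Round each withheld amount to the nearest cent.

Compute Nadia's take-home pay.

$4375.64

403(b): $5543.67 × 0.07 = $388.06
Taxable wages = $5543.67 − $388.06 = $5155.61
State withholding: $5155.61 × 0.0425 = $219.11
Municipal income tax: $5155.61 × 0.031 = $159.82
Social Security (OASDI): $5543.67 × 0.0457 = $253.35
PFL insurance: only $163785.25 − $161431.86 = $2353.39 of this check is subject → $2353.39 × 0.01 = $23.53
AD&D insurance premium: $70.34
Roth contribution: $53.82
Total deductions = $388.06 + $219.11 + $159.82 + $253.35 + $23.53 + $70.34 + $53.82 = $1168.03
Net pay = $5543.67 − $1168.03 = $4375.64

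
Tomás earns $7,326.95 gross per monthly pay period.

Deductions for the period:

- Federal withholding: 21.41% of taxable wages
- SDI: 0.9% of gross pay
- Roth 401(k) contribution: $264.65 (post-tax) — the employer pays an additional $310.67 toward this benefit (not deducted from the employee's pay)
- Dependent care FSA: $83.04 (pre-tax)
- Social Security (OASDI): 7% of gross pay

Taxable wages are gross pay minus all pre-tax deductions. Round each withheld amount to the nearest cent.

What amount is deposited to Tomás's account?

$4,849.51

Dependent care FSA: $83.04
Taxable wages = $7,326.95 − $83.04 = $7,243.91
Federal withholding: $7,243.91 × 0.2141 = $1,550.92
SDI: $7,326.95 × 0.009 = $65.94
Social Security (OASDI): $7,326.95 × 0.07 = $512.89
Roth 401(k) contribution: $264.65
(Employer's $310.67 toward Roth 401(k) contribution is not withheld from the employee.)
Total deductions = $83.04 + $1,550.92 + $65.94 + $512.89 + $264.65 = $2,477.44
Net pay = $7,326.95 − $2,477.44 = $4,849.51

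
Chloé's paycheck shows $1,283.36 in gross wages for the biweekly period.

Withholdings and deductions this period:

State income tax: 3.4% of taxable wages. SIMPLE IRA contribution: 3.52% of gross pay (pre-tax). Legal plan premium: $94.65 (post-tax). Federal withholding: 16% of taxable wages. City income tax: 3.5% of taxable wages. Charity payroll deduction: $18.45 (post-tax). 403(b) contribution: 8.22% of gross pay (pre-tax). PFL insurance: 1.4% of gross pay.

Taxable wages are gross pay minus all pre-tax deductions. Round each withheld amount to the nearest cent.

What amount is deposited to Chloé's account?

403(b) contribution: $1,283.36 × 0.0822 = $105.49
SIMPLE IRA contribution: $1,283.36 × 0.0352 = $45.17
Pre-tax total = $105.49 + $45.17 = $150.66
Taxable wages = $1,283.36 − $150.66 = $1,132.70
City income tax: $1,132.70 × 0.035 = $39.64
State income tax: $1,132.70 × 0.034 = $38.51
Federal withholding: $1,132.70 × 0.16 = $181.23
PFL insurance: $1,283.36 × 0.014 = $17.97
Charity payroll deduction: $18.45
Legal plan premium: $94.65
Total deductions = $105.49 + $45.17 + $39.64 + $38.51 + $181.23 + $17.97 + $18.45 + $94.65 = $541.11
Net pay = $1,283.36 − $541.11 = $742.25

$742.25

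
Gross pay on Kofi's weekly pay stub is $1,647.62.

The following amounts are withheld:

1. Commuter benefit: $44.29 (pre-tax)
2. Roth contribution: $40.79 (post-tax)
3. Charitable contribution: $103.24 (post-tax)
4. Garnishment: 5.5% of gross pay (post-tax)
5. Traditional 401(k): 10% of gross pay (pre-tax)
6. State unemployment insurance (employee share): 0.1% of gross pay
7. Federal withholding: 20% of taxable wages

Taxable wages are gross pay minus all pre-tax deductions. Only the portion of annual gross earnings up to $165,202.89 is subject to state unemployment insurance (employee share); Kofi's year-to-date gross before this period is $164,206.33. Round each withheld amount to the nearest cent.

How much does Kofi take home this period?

$915.21

Traditional 401(k): $1,647.62 × 0.1 = $164.76
Commuter benefit: $44.29
Pre-tax total = $164.76 + $44.29 = $209.05
Taxable wages = $1,647.62 − $209.05 = $1,438.57
Federal withholding: $1,438.57 × 0.2 = $287.71
State unemployment insurance (employee share): only $165,202.89 − $164,206.33 = $996.56 of this check is subject → $996.56 × 0.001 = $1.00
Roth contribution: $40.79
Garnishment: $1,647.62 × 0.055 = $90.62
Charitable contribution: $103.24
Total deductions = $164.76 + $44.29 + $287.71 + $1.00 + $40.79 + $90.62 + $103.24 = $732.41
Net pay = $1,647.62 − $732.41 = $915.21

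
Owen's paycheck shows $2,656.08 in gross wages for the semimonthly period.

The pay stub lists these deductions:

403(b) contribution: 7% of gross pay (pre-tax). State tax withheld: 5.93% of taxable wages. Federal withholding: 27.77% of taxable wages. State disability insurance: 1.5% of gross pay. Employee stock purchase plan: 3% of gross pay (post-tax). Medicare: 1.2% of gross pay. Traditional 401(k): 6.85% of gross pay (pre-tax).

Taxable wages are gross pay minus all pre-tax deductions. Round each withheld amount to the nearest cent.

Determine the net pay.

403(b) contribution: $2,656.08 × 0.07 = $185.93
Traditional 401(k): $2,656.08 × 0.0685 = $181.94
Pre-tax total = $185.93 + $181.94 = $367.87
Taxable wages = $2,656.08 − $367.87 = $2,288.21
State tax withheld: $2,288.21 × 0.0593 = $135.69
Federal withholding: $2,288.21 × 0.2777 = $635.44
State disability insurance: $2,656.08 × 0.015 = $39.84
Medicare: $2,656.08 × 0.012 = $31.87
Employee stock purchase plan: $2,656.08 × 0.03 = $79.68
Total deductions = $185.93 + $181.94 + $135.69 + $635.44 + $39.84 + $31.87 + $79.68 = $1,290.39
Net pay = $2,656.08 − $1,290.39 = $1,365.69

$1,365.69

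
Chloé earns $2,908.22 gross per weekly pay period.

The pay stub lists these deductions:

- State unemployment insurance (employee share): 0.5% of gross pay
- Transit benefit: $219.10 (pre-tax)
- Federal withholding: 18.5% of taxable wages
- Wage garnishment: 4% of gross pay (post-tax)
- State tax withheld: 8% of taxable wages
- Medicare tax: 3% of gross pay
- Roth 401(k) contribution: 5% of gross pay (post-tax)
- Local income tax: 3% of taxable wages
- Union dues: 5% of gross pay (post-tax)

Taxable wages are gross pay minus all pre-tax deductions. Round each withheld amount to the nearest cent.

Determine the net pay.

$1,386.89

Transit benefit: $219.10
Taxable wages = $2,908.22 − $219.10 = $2,689.12
State tax withheld: $2,689.12 × 0.08 = $215.13
Local income tax: $2,689.12 × 0.03 = $80.67
Federal withholding: $2,689.12 × 0.185 = $497.49
Medicare tax: $2,908.22 × 0.03 = $87.25
State unemployment insurance (employee share): $2,908.22 × 0.005 = $14.54
Union dues: $2,908.22 × 0.05 = $145.41
Wage garnishment: $2,908.22 × 0.04 = $116.33
Roth 401(k) contribution: $2,908.22 × 0.05 = $145.41
Total deductions = $219.10 + $215.13 + $80.67 + $497.49 + $87.25 + $14.54 + $145.41 + $116.33 + $145.41 = $1,521.33
Net pay = $2,908.22 − $1,521.33 = $1,386.89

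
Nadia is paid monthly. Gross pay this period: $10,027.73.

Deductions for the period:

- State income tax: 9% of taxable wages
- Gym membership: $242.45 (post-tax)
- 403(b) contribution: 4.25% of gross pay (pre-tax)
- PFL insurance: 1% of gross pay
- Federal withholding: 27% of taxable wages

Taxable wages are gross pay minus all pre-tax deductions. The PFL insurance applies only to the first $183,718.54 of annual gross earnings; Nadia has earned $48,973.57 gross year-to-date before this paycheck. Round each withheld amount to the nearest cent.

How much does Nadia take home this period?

403(b) contribution: $10,027.73 × 0.0425 = $426.18
Taxable wages = $10,027.73 − $426.18 = $9,601.55
Federal withholding: $9,601.55 × 0.27 = $2,592.42
State income tax: $9,601.55 × 0.09 = $864.14
PFL insurance: cap not yet reached, full $10,027.73 is subject → $10,027.73 × 0.01 = $100.28
Gym membership: $242.45
Total deductions = $426.18 + $2,592.42 + $864.14 + $100.28 + $242.45 = $4,225.47
Net pay = $10,027.73 − $4,225.47 = $5,802.26

$5,802.26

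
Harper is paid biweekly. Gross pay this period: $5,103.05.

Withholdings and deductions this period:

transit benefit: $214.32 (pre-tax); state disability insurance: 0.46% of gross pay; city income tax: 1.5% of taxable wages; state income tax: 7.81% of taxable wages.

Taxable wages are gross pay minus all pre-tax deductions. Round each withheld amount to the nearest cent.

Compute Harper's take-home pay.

Transit benefit: $214.32
Taxable wages = $5,103.05 − $214.32 = $4,888.73
City income tax: $4,888.73 × 0.015 = $73.33
State income tax: $4,888.73 × 0.0781 = $381.81
State disability insurance: $5,103.05 × 0.0046 = $23.47
Total deductions = $214.32 + $73.33 + $381.81 + $23.47 = $692.93
Net pay = $5,103.05 − $692.93 = $4,410.12

$4,410.12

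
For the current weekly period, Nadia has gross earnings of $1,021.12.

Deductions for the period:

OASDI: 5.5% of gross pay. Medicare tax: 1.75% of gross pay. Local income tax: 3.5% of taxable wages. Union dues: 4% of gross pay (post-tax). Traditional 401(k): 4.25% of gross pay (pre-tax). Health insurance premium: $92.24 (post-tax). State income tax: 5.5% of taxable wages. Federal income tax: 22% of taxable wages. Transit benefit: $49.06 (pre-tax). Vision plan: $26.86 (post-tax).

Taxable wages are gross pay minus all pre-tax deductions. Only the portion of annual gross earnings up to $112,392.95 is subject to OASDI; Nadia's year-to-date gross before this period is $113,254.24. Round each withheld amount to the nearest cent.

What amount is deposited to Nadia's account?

$462.96

Traditional 401(k): $1,021.12 × 0.0425 = $43.40
Transit benefit: $49.06
Pre-tax total = $43.40 + $49.06 = $92.46
Taxable wages = $1,021.12 − $92.46 = $928.66
Federal income tax: $928.66 × 0.22 = $204.31
State income tax: $928.66 × 0.055 = $51.08
Local income tax: $928.66 × 0.035 = $32.50
Medicare tax: $1,021.12 × 0.0175 = $17.87
OASDI: annual cap $112,392.95 already reached (YTD $113,254.24), so $0.00
Union dues: $1,021.12 × 0.04 = $40.84
Health insurance premium: $92.24
Vision plan: $26.86
Total deductions = $43.40 + $49.06 + $204.31 + $51.08 + $32.50 + $17.87 + $0.00 + $40.84 + $92.24 + $26.86 = $558.16
Net pay = $1,021.12 − $558.16 = $462.96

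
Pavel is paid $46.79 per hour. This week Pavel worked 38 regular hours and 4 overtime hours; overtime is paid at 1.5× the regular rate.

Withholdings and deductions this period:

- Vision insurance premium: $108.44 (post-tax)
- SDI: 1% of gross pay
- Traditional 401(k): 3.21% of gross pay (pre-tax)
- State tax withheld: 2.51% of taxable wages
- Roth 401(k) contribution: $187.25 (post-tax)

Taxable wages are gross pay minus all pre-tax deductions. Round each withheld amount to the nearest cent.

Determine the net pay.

Regular pay: 38 × $46.79 = $1778.02
Overtime pay: 4 × $46.79 × 1.5 = $280.74
Gross pay = $1778.02 + $280.74 = $2058.76
Traditional 401(k): $2058.76 × 0.0321 = $66.09
Taxable wages = $2058.76 − $66.09 = $1992.67
State tax withheld: $1992.67 × 0.0251 = $50.02
SDI: $2058.76 × 0.01 = $20.59
Vision insurance premium: $108.44
Roth 401(k) contribution: $187.25
Total deductions = $66.09 + $50.02 + $20.59 + $108.44 + $187.25 = $432.39
Net pay = $2058.76 − $432.39 = $1626.37

$1626.37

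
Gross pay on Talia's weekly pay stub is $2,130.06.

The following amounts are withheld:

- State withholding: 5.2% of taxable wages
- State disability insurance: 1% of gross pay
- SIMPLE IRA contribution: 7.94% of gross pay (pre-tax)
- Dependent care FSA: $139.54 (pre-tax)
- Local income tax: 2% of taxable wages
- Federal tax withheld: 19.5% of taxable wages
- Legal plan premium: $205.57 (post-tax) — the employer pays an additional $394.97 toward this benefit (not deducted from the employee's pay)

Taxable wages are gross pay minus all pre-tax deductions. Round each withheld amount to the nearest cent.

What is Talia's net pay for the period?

Dependent care FSA: $139.54
SIMPLE IRA contribution: $2,130.06 × 0.0794 = $169.13
Pre-tax total = $139.54 + $169.13 = $308.67
Taxable wages = $2,130.06 − $308.67 = $1,821.39
Local income tax: $1,821.39 × 0.02 = $36.43
State withholding: $1,821.39 × 0.052 = $94.71
Federal tax withheld: $1,821.39 × 0.195 = $355.17
State disability insurance: $2,130.06 × 0.01 = $21.30
Legal plan premium: $205.57
(Employer's $394.97 toward legal plan premium is not withheld from the employee.)
Total deductions = $139.54 + $169.13 + $36.43 + $94.71 + $355.17 + $21.30 + $205.57 = $1,021.85
Net pay = $2,130.06 − $1,021.85 = $1,108.21

$1,108.21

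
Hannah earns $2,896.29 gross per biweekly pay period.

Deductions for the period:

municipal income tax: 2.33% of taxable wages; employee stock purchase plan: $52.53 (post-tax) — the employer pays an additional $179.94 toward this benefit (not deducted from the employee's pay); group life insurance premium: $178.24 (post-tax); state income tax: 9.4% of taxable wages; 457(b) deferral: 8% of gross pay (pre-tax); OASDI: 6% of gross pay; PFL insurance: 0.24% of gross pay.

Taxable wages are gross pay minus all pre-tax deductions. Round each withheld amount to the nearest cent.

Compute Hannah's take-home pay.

$1,940.54

457(b) deferral: $2,896.29 × 0.08 = $231.70
Taxable wages = $2,896.29 − $231.70 = $2,664.59
State income tax: $2,664.59 × 0.094 = $250.47
Municipal income tax: $2,664.59 × 0.0233 = $62.08
PFL insurance: $2,896.29 × 0.0024 = $6.95
OASDI: $2,896.29 × 0.06 = $173.78
Group life insurance premium: $178.24
Employee stock purchase plan: $52.53
(Employer's $179.94 toward employee stock purchase plan is not withheld from the employee.)
Total deductions = $231.70 + $250.47 + $62.08 + $6.95 + $173.78 + $178.24 + $52.53 = $955.75
Net pay = $2,896.29 − $955.75 = $1,940.54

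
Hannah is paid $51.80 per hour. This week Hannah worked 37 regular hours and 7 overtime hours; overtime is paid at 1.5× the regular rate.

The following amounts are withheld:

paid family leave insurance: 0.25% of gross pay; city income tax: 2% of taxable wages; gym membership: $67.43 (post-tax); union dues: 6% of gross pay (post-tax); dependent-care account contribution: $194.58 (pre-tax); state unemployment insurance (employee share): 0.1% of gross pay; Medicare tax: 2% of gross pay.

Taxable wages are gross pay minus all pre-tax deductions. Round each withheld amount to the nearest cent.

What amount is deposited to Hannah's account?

Regular pay: 37 × $51.80 = $1,916.60
Overtime pay: 7 × $51.80 × 1.5 = $543.90
Gross pay = $1,916.60 + $543.90 = $2,460.50
Dependent-care account contribution: $194.58
Taxable wages = $2,460.50 − $194.58 = $2,265.92
City income tax: $2,265.92 × 0.02 = $45.32
Paid family leave insurance: $2,460.50 × 0.0025 = $6.15
State unemployment insurance (employee share): $2,460.50 × 0.001 = $2.46
Medicare tax: $2,460.50 × 0.02 = $49.21
Union dues: $2,460.50 × 0.06 = $147.63
Gym membership: $67.43
Total deductions = $194.58 + $45.32 + $6.15 + $2.46 + $49.21 + $147.63 + $67.43 = $512.78
Net pay = $2,460.50 − $512.78 = $1,947.72

$1,947.72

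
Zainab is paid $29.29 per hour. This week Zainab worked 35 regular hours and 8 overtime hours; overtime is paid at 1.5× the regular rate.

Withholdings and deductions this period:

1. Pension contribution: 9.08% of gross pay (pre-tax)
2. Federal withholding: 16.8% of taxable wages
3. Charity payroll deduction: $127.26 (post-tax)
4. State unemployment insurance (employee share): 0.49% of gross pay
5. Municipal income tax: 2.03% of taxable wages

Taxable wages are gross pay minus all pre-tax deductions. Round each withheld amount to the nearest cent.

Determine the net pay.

Regular pay: 35 × $29.29 = $1,025.15
Overtime pay: 8 × $29.29 × 1.5 = $351.48
Gross pay = $1,025.15 + $351.48 = $1,376.63
Pension contribution: $1,376.63 × 0.0908 = $125.00
Taxable wages = $1,376.63 − $125.00 = $1,251.63
Municipal income tax: $1,251.63 × 0.0203 = $25.41
Federal withholding: $1,251.63 × 0.168 = $210.27
State unemployment insurance (employee share): $1,376.63 × 0.0049 = $6.75
Charity payroll deduction: $127.26
Total deductions = $125.00 + $25.41 + $210.27 + $6.75 + $127.26 = $494.69
Net pay = $1,376.63 − $494.69 = $881.94

$881.94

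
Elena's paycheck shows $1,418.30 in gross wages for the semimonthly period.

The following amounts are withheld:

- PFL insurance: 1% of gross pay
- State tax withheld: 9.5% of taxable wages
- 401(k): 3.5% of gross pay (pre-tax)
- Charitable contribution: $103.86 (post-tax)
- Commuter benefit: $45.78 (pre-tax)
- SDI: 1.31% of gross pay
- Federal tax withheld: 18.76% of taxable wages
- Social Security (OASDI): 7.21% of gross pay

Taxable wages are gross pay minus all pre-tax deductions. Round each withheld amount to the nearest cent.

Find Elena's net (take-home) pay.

401(k): $1,418.30 × 0.035 = $49.64
Commuter benefit: $45.78
Pre-tax total = $49.64 + $45.78 = $95.42
Taxable wages = $1,418.30 − $95.42 = $1,322.88
State tax withheld: $1,322.88 × 0.095 = $125.67
Federal tax withheld: $1,322.88 × 0.1876 = $248.17
SDI: $1,418.30 × 0.0131 = $18.58
Social Security (OASDI): $1,418.30 × 0.0721 = $102.26
PFL insurance: $1,418.30 × 0.01 = $14.18
Charitable contribution: $103.86
Total deductions = $49.64 + $45.78 + $125.67 + $248.17 + $18.58 + $102.26 + $14.18 + $103.86 = $708.14
Net pay = $1,418.30 − $708.14 = $710.16

$710.16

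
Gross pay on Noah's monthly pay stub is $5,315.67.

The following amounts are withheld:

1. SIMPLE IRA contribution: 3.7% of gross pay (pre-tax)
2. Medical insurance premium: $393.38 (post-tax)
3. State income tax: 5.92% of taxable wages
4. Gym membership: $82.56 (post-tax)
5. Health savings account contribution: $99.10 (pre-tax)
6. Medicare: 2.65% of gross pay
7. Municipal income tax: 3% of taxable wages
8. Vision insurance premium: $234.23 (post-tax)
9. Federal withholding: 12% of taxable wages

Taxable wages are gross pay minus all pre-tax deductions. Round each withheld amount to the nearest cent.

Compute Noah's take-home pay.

Health savings account contribution: $99.10
SIMPLE IRA contribution: $5,315.67 × 0.037 = $196.68
Pre-tax total = $99.10 + $196.68 = $295.78
Taxable wages = $5,315.67 − $295.78 = $5,019.89
Municipal income tax: $5,019.89 × 0.03 = $150.60
Federal withholding: $5,019.89 × 0.12 = $602.39
State income tax: $5,019.89 × 0.0592 = $297.18
Medicare: $5,315.67 × 0.0265 = $140.87
Vision insurance premium: $234.23
Medical insurance premium: $393.38
Gym membership: $82.56
Total deductions = $99.10 + $196.68 + $150.60 + $602.39 + $297.18 + $140.87 + $234.23 + $393.38 + $82.56 = $2,196.99
Net pay = $5,315.67 − $2,196.99 = $3,118.68

$3,118.68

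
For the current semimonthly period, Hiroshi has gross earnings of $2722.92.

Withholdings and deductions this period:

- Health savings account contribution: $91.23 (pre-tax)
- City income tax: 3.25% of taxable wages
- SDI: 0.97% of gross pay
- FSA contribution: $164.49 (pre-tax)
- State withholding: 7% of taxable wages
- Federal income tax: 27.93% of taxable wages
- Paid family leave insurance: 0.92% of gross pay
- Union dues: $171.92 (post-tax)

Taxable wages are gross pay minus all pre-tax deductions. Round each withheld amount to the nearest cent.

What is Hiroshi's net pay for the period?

$1301.85

FSA contribution: $164.49
Health savings account contribution: $91.23
Pre-tax total = $164.49 + $91.23 = $255.72
Taxable wages = $2722.92 − $255.72 = $2467.20
Federal income tax: $2467.20 × 0.2793 = $689.09
City income tax: $2467.20 × 0.0325 = $80.18
State withholding: $2467.20 × 0.07 = $172.70
Paid family leave insurance: $2722.92 × 0.0092 = $25.05
SDI: $2722.92 × 0.0097 = $26.41
Union dues: $171.92
Total deductions = $164.49 + $91.23 + $689.09 + $80.18 + $172.70 + $25.05 + $26.41 + $171.92 = $1421.07
Net pay = $2722.92 − $1421.07 = $1301.85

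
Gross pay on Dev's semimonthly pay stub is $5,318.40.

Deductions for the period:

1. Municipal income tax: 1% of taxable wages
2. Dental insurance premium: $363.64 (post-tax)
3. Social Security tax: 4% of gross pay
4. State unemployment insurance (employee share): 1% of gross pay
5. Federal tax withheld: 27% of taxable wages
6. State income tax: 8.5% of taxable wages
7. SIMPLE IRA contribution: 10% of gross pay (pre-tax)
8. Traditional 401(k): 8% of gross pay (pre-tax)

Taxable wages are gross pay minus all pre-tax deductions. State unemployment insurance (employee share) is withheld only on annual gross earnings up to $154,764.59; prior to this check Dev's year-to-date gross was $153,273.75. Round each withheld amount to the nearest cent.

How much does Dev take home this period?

$2,178.01

SIMPLE IRA contribution: $5,318.40 × 0.1 = $531.84
Traditional 401(k): $5,318.40 × 0.08 = $425.47
Pre-tax total = $531.84 + $425.47 = $957.31
Taxable wages = $5,318.40 − $957.31 = $4,361.09
Federal tax withheld: $4,361.09 × 0.27 = $1,177.49
State income tax: $4,361.09 × 0.085 = $370.69
Municipal income tax: $4,361.09 × 0.01 = $43.61
Social Security tax: $5,318.40 × 0.04 = $212.74
State unemployment insurance (employee share): only $154,764.59 − $153,273.75 = $1,490.84 of this check is subject → $1,490.84 × 0.01 = $14.91
Dental insurance premium: $363.64
Total deductions = $531.84 + $425.47 + $1,177.49 + $370.69 + $43.61 + $212.74 + $14.91 + $363.64 = $3,140.39
Net pay = $5,318.40 − $3,140.39 = $2,178.01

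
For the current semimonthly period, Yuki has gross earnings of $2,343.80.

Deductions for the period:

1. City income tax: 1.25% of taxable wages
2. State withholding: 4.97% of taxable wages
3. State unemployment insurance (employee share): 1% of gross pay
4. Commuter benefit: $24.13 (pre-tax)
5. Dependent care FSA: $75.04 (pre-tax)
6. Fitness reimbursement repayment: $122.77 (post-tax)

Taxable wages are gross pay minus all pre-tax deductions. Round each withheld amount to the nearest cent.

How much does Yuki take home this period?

$1,958.80

Dependent care FSA: $75.04
Commuter benefit: $24.13
Pre-tax total = $75.04 + $24.13 = $99.17
Taxable wages = $2,343.80 − $99.17 = $2,244.63
City income tax: $2,244.63 × 0.0125 = $28.06
State withholding: $2,244.63 × 0.0497 = $111.56
State unemployment insurance (employee share): $2,343.80 × 0.01 = $23.44
Fitness reimbursement repayment: $122.77
Total deductions = $75.04 + $24.13 + $28.06 + $111.56 + $23.44 + $122.77 = $385.00
Net pay = $2,343.80 − $385.00 = $1,958.80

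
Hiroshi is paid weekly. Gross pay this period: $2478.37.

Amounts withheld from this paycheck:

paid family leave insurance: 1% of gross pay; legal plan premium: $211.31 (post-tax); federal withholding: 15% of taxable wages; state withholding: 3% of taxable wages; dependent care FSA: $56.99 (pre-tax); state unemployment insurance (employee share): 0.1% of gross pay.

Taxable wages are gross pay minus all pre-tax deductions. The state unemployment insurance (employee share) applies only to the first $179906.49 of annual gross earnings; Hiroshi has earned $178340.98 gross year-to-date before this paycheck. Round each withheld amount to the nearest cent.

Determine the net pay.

Dependent care FSA: $56.99
Taxable wages = $2478.37 − $56.99 = $2421.38
State withholding: $2421.38 × 0.03 = $72.64
Federal withholding: $2421.38 × 0.15 = $363.21
Paid family leave insurance: $2478.37 × 0.01 = $24.78
State unemployment insurance (employee share): only $179906.49 − $178340.98 = $1565.51 of this check is subject → $1565.51 × 0.001 = $1.57
Legal plan premium: $211.31
Total deductions = $56.99 + $72.64 + $363.21 + $24.78 + $1.57 + $211.31 = $730.50
Net pay = $2478.37 − $730.50 = $1747.87

$1747.87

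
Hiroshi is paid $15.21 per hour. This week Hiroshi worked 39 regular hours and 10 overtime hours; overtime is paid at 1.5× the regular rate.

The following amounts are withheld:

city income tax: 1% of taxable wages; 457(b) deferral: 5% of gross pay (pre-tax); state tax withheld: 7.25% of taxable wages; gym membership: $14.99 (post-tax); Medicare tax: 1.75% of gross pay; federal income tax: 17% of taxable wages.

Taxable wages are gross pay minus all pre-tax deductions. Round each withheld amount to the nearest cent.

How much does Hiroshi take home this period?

Regular pay: 39 × $15.21 = $593.19
Overtime pay: 10 × $15.21 × 1.5 = $228.15
Gross pay = $593.19 + $228.15 = $821.34
457(b) deferral: $821.34 × 0.05 = $41.07
Taxable wages = $821.34 − $41.07 = $780.27
City income tax: $780.27 × 0.01 = $7.80
Federal income tax: $780.27 × 0.17 = $132.65
State tax withheld: $780.27 × 0.0725 = $56.57
Medicare tax: $821.34 × 0.0175 = $14.37
Gym membership: $14.99
Total deductions = $41.07 + $7.80 + $132.65 + $56.57 + $14.37 + $14.99 = $267.45
Net pay = $821.34 − $267.45 = $553.89

$553.89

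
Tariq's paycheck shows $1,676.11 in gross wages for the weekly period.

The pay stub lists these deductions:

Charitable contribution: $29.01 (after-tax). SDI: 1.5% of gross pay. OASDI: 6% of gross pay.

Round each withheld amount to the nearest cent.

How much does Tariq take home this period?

$1,521.39

SDI: $1,676.11 × 0.015 = $25.14
OASDI: $1,676.11 × 0.06 = $100.57
Charitable contribution: $29.01
Total deductions = $25.14 + $100.57 + $29.01 = $154.72
Net pay = $1,676.11 − $154.72 = $1,521.39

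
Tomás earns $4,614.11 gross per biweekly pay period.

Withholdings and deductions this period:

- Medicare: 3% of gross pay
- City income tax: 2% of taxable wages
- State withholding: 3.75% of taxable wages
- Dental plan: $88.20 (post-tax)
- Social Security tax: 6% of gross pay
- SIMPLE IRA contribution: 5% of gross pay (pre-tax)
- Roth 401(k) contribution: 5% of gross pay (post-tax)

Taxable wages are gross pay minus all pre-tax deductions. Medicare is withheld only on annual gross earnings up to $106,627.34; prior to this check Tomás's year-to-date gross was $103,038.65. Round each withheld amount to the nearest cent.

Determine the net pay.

SIMPLE IRA contribution: $4,614.11 × 0.05 = $230.71
Taxable wages = $4,614.11 − $230.71 = $4,383.40
State withholding: $4,383.40 × 0.0375 = $164.38
City income tax: $4,383.40 × 0.02 = $87.67
Medicare: only $106,627.34 − $103,038.65 = $3,588.69 of this check is subject → $3,588.69 × 0.03 = $107.66
Social Security tax: $4,614.11 × 0.06 = $276.85
Dental plan: $88.20
Roth 401(k) contribution: $4,614.11 × 0.05 = $230.71
Total deductions = $230.71 + $164.38 + $87.67 + $107.66 + $276.85 + $88.20 + $230.71 = $1,186.18
Net pay = $4,614.11 − $1,186.18 = $3,427.93

$3,427.93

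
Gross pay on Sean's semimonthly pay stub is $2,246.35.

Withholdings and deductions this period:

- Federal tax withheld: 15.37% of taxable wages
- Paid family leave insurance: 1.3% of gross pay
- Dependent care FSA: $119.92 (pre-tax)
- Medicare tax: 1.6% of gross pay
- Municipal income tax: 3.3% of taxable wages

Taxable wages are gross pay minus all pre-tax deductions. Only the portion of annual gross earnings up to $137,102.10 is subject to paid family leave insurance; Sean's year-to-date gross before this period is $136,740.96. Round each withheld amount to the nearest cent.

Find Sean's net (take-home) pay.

$1,688.80

Dependent care FSA: $119.92
Taxable wages = $2,246.35 − $119.92 = $2,126.43
Federal tax withheld: $2,126.43 × 0.1537 = $326.83
Municipal income tax: $2,126.43 × 0.033 = $70.17
Paid family leave insurance: only $137,102.10 − $136,740.96 = $361.14 of this check is subject → $361.14 × 0.013 = $4.69
Medicare tax: $2,246.35 × 0.016 = $35.94
Total deductions = $119.92 + $326.83 + $70.17 + $4.69 + $35.94 = $557.55
Net pay = $2,246.35 − $557.55 = $1,688.80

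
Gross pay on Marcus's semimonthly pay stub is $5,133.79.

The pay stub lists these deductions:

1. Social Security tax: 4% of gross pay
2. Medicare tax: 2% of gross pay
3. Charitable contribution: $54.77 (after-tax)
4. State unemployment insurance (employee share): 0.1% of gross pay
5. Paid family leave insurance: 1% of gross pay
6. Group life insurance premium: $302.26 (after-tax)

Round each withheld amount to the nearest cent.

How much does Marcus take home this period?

Social Security tax: $5,133.79 × 0.04 = $205.35
Medicare tax: $5,133.79 × 0.02 = $102.68
State unemployment insurance (employee share): $5,133.79 × 0.001 = $5.13
Paid family leave insurance: $5,133.79 × 0.01 = $51.34
Group life insurance premium: $302.26
Charitable contribution: $54.77
Total deductions = $205.35 + $102.68 + $5.13 + $51.34 + $302.26 + $54.77 = $721.53
Net pay = $5,133.79 − $721.53 = $4,412.26

$4,412.26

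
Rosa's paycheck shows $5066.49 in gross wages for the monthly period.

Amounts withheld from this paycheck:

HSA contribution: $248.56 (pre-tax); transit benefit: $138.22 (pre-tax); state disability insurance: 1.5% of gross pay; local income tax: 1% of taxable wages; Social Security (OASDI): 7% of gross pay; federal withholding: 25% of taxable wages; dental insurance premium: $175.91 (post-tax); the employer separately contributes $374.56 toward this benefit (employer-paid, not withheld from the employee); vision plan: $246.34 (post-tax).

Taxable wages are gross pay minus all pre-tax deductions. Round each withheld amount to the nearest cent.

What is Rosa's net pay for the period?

HSA contribution: $248.56
Transit benefit: $138.22
Pre-tax total = $248.56 + $138.22 = $386.78
Taxable wages = $5066.49 − $386.78 = $4679.71
Local income tax: $4679.71 × 0.01 = $46.80
Federal withholding: $4679.71 × 0.25 = $1169.93
Social Security (OASDI): $5066.49 × 0.07 = $354.65
State disability insurance: $5066.49 × 0.015 = $76.00
Dental insurance premium: $175.91
Vision plan: $246.34
(Employer's $374.56 toward dental insurance premium is not withheld from the employee.)
Total deductions = $248.56 + $138.22 + $46.80 + $1169.93 + $354.65 + $76.00 + $175.91 + $246.34 = $2456.41
Net pay = $5066.49 − $2456.41 = $2610.08

$2610.08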